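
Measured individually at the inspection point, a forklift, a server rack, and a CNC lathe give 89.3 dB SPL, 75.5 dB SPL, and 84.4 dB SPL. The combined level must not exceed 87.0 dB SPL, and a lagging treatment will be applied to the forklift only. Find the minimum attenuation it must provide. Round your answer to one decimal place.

6.5 dB

The untreated sources together contribute 10^(75.5/10) + 10^(84.4/10) = 3.109e+08, i.e. 84.93 dB SPL.
To meet 87.0 dB SPL overall, the treated forklift may contribute at most 10^(87.0/10) − 3.109e+08 = 1.903e+08, i.e. 82.79 dB SPL.
Required insertion loss = 89.3 − 82.79 = 6.51 dB.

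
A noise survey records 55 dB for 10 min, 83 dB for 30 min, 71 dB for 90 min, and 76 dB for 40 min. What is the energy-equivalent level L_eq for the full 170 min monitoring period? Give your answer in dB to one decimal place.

77.1 dB

Weight each interval's intensity by its duration and average over T = 170 min:
Σ tᵢ·10^(Lᵢ/10) = 10·10^(55/10) + 30·10^(83/10) + 90·10^(71/10) + 40·10^(76/10) = 8.714e+09.
L_eq = 10·log₁₀(8.714e+09/170) = 77.10 dB.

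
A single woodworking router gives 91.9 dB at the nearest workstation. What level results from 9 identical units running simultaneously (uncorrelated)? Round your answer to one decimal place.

101.4 dB

With 9 equal, uncorrelated contributions the intensity is 9× that of one unit, giving a rise of 10·log₁₀ 9.
L_total = 91.9 + 10·log₁₀(9) = 91.9 + 9.542 = 101.44 dB.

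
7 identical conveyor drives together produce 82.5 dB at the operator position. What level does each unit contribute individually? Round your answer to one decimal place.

74.0 dB

For N identical incoherent sources L_total = L₁ + 10·log₁₀ N, so L₁ = 82.5 − 10·log₁₀(7) = 82.5 − 8.451.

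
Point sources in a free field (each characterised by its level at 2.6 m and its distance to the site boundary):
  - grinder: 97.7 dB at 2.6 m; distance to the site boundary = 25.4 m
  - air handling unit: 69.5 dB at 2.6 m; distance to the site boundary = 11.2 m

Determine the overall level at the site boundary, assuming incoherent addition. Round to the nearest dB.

78 dB

Apply inverse-square spreading to bring every level to the receiver, then sum 10^(L/10).
grinder: 97.7 − 20·log₁₀(25.4/2.6) = 97.7 − 19.80 = 77.90 dB.
air handling unit: 69.5 − 20·log₁₀(11.2/2.6) = 69.5 − 12.68 = 56.82 dB.
Σ 10^(L/10) = 6.218e+07 → L_total = 10·log₁₀(6.218e+07) = 77.94 dB.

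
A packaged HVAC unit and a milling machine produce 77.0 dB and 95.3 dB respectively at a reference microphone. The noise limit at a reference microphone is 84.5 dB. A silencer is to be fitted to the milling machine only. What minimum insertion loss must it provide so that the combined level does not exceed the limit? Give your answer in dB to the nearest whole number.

12 dB

The untreated sources together contribute 10^(77.0/10) = 5.012e+07, i.e. 77.00 dB.
The limit corresponds to 10^(84.5/10) = 2.818e+08; subtracting the fixed part leaves 2.317e+08 for the milling machine, i.e. 83.65 dB.
Required insertion loss = 95.3 − 83.65 = 11.65 dB.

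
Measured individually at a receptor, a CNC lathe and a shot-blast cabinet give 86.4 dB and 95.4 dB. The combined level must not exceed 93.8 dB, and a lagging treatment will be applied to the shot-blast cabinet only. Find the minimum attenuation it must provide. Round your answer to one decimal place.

Everything except the shot-blast cabinet sums to 10^(86.4/10) = 4.365e+08 in linear terms, 86.40 dB.
The limit corresponds to 10^(93.8/10) = 2.399e+09; subtracting the fixed part leaves 1.962e+09 for the shot-blast cabinet, i.e. 92.93 dB.
Required insertion loss = 95.4 − 92.93 = 2.47 dB.

2.5 dB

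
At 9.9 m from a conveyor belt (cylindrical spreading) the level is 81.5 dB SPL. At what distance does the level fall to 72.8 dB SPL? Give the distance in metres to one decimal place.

For a line source L₁ − L₂ = 10·log₁₀(r₂/r₁), so r₂ = r₁·10^((L₁−L₂)/10).
r₂ = 9.9·10^((81.5−72.8)/10) = 9.9·10^(8.7/10) = 73.39 m.

73.4 m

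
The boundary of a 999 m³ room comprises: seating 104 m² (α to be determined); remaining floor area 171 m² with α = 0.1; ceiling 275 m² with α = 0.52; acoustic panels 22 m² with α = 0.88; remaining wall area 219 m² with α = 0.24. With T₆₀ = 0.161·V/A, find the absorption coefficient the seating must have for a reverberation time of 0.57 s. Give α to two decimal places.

0.48

Required total absorption A = 0.161·999/0.57 = 282.17 m².
Absorption from the other surfaces = 171·0.1 + 275·0.52 + 22·0.88 + 219·0.24 = 232.02 m², so the seating must supply 50.15 m² over 104 m².
α = 50.15/104 = 0.482.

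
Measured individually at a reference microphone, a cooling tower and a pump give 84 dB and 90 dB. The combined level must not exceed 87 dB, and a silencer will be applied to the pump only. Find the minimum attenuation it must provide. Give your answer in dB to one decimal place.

6.0 dB

Fixed contribution from the other source: Σ 10^(L/10) = 10^(84/10) = 2.512e+08 (84.00 dB).
The limit corresponds to 10^(87/10) = 5.012e+08; subtracting the fixed part leaves 2.500e+08 for the pump, i.e. 83.98 dB.
Required insertion loss = 90 − 83.98 = 6.02 dB.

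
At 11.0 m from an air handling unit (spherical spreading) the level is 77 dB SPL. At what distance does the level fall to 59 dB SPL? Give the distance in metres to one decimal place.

Point-source spreading drops the level by 20·log₁₀(r₂/r₁); inverting, r₂/r₁ = 10^(ΔL/20).
r₂ = 11.0·10^((77−59)/20) = 11.0·10^(18.0/20) = 87.38 m.

87.4 m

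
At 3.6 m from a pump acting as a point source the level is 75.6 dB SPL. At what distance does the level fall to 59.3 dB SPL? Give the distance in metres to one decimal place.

23.5 m

The 16.3 dB drop corresponds to a distance ratio of 10^(16.3/20) for a point source.
r₂ = 3.6·10^((75.6−59.3)/20) = 3.6·10^(16.3/20) = 23.51 m.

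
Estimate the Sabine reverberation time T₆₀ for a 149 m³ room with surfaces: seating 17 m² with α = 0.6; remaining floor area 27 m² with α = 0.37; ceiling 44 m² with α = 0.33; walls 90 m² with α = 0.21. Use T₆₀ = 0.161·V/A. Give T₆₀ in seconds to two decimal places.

0.45 s

Total absorption A = 17·0.6 + 27·0.37 + 44·0.33 + 90·0.21 = 53.61 m² sabins.
T₆₀ = 0.161 × 149 / 53.61 = 0.447 s.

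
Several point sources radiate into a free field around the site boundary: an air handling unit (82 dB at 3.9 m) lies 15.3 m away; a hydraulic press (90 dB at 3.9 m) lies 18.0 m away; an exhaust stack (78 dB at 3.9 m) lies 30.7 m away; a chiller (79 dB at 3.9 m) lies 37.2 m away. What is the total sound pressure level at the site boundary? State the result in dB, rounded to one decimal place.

77.7 dB

Propagate each source to the receiver with L = L_ref − 20·log₁₀(r/r_ref), then add intensities.
air handling unit: 82 − 20·log₁₀(15.3/3.9) = 82 − 11.87 = 70.13 dB.
hydraulic press: 90 − 20·log₁₀(18.0/3.9) = 90 − 13.28 = 76.72 dB.
exhaust stack: 78 − 20·log₁₀(30.7/3.9) = 78 − 17.92 = 60.08 dB.
chiller: 79 − 20·log₁₀(37.2/3.9) = 79 − 19.59 = 59.41 dB.
Σ 10^(L/10) = 5.913e+07 → L_total = 10·log₁₀(5.913e+07) = 77.72 dB.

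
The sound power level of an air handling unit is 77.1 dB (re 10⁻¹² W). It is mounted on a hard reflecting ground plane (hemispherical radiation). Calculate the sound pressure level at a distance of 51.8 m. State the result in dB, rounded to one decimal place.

34.8 dB

L_p = L_w − 10·log₁₀(2π·r²) with r = 51.8 m.
2π·r² = 1.686e+04 m², 10·log₁₀ of that is 42.268 dB.
L_p = 77.1 − 42.268 = 34.83 dB.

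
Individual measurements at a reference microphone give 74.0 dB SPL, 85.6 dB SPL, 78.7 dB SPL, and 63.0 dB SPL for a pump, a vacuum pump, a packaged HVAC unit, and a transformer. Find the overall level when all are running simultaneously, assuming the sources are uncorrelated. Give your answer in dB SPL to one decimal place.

86.7 dB SPL

Incoherent sources combine by intensity addition: L_total = 10·log₁₀(Σ 10^(L_i/10)).
Σ 10^(L/10) = 10^(74.0/10) + 10^(85.6/10) + 10^(78.7/10) + 10^(63.0/10) = 4.643e+08.
L_total = 10·log₁₀(4.643e+08) = 86.67 dB SPL.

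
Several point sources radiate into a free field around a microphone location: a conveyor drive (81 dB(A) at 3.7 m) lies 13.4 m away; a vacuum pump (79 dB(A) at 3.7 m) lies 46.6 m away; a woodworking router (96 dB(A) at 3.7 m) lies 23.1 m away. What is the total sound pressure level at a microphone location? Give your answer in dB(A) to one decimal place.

First find each source's level at the receiver (point-source: −20·log₁₀(r/r_ref)), then combine on an intensity basis.
conveyor drive: 81 − 20·log₁₀(13.4/3.7) = 81 − 11.18 = 69.82 dB(A).
vacuum pump: 79 − 20·log₁₀(46.6/3.7) = 79 − 22.00 = 57.00 dB(A).
woodworking router: 96 − 20·log₁₀(23.1/3.7) = 96 − 15.91 = 80.09 dB(A).
Σ 10^(L/10) = 1.122e+08 → L_total = 10·log₁₀(1.122e+08) = 80.50 dB(A).

80.5 dB(A)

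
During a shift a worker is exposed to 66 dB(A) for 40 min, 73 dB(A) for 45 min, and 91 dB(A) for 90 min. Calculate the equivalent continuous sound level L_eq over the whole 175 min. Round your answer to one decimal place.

Weight each interval's intensity by its duration and average over T = 175 min:
Σ tᵢ·10^(Lᵢ/10) = 40·10^(66/10) + 45·10^(73/10) + 90·10^(91/10) = 1.144e+11.
L_eq = 10·log₁₀(1.144e+11/175) = 88.15 dB(A).

88.2 dB(A)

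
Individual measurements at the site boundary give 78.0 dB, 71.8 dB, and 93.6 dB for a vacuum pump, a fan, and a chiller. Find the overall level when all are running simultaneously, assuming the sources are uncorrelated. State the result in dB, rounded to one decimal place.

93.7 dB

Incoherent sources combine by intensity addition: L_total = 10·log₁₀(Σ 10^(L_i/10)).
Σ 10^(L/10) = 10^(78.0/10) + 10^(71.8/10) + 10^(93.6/10) = 2.369e+09.
L_total = 10·log₁₀(2.369e+09) = 93.75 dB.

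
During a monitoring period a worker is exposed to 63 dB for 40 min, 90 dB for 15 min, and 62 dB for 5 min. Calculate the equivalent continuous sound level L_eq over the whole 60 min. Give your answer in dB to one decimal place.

84.0 dB

L_eq = 10·log₁₀[(1/T)·Σ tᵢ·10^(Lᵢ/10)] with T = 60 min.
Σ tᵢ·10^(Lᵢ/10) = 40·10^(63/10) + 15·10^(90/10) + 5·10^(62/10) = 1.509e+10.
L_eq = 10·log₁₀(1.509e+10/60) = 84.00 dB.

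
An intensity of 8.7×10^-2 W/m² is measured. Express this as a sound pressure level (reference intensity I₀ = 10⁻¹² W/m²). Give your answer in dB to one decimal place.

L = 10·log₁₀(I/I₀) = 10·log₁₀(8.7×10^-2/10⁻¹²) = 10·log₁₀(8.7×10^10).
L = 10·(0.9395 + 10) = 109.40 dB.

109.4 dB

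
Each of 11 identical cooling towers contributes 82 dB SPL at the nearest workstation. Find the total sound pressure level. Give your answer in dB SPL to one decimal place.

92.4 dB SPL

N identical incoherent sources raise the level by 10·log₁₀ N.
L_total = 82 + 10·log₁₀(11) = 82 + 10.414 = 92.41 dB SPL.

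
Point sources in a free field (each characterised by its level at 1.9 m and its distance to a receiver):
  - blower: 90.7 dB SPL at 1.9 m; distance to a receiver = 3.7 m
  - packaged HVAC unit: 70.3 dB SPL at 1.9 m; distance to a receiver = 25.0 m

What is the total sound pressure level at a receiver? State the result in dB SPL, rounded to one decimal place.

Propagate each source to the receiver with L = L_ref − 20·log₁₀(r/r_ref), then add intensities.
blower: 90.7 − 20·log₁₀(3.7/1.9) = 90.7 − 5.79 = 84.91 dB SPL.
packaged HVAC unit: 70.3 − 20·log₁₀(25.0/1.9) = 70.3 − 22.38 = 47.92 dB SPL.
Σ 10^(L/10) = 3.099e+08 → L_total = 10·log₁₀(3.099e+08) = 84.91 dB SPL.

84.9 dB SPL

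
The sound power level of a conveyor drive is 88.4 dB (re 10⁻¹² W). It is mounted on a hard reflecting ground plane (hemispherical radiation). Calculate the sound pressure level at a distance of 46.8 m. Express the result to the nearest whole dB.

The power spreads over a hemisphere of area 2π·r², so L_p = L_w − 10·log₁₀(2π·r²).
2π·r² = 1.376e+04 m², 10·log₁₀ of that is 41.387 dB.
L_p = 88.4 − 41.387 = 47.01 dB.

47 dB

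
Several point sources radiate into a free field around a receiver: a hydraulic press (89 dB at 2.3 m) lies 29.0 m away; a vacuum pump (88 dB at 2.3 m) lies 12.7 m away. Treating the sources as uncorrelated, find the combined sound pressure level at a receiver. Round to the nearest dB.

74 dB

Propagate each source to the receiver with L = L_ref − 20·log₁₀(r/r_ref), then add intensities.
hydraulic press: 89 − 20·log₁₀(29.0/2.3) = 89 − 22.01 = 66.99 dB.
vacuum pump: 88 − 20·log₁₀(12.7/2.3) = 88 − 14.84 = 73.16 dB.
Σ 10^(L/10) = 2.569e+07 → L_total = 10·log₁₀(2.569e+07) = 74.10 dB.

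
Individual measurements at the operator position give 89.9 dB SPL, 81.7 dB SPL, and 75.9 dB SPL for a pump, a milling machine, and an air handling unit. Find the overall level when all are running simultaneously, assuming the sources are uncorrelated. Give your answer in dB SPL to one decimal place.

90.7 dB SPL

Incoherent sources combine by intensity addition: L_total = 10·log₁₀(Σ 10^(L_i/10)).
Σ 10^(L/10) = 10^(89.9/10) + 10^(81.7/10) + 10^(75.9/10) = 1.164e+09.
L_total = 10·log₁₀(1.164e+09) = 90.66 dB SPL.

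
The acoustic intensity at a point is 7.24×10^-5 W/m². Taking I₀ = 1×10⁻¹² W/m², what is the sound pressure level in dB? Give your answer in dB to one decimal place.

78.6 dB

I/I₀ = 7.24×10^-5/10⁻¹² = 7.24×10^7, and L = 10·log₁₀(I/I₀).
L = 10·(0.8597 + 7) = 78.60 dB.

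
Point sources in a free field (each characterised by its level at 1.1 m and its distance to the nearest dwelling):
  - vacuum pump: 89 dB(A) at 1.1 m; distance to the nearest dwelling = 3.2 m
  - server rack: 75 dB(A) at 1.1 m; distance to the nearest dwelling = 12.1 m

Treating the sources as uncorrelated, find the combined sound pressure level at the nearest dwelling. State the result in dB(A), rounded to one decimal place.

79.7 dB(A)

Propagate each source to the receiver with L = L_ref − 20·log₁₀(r/r_ref), then add intensities.
vacuum pump: 89 − 20·log₁₀(3.2/1.1) = 89 − 9.28 = 79.72 dB(A).
server rack: 75 − 20·log₁₀(12.1/1.1) = 75 − 20.83 = 54.17 dB(A).
Σ 10^(L/10) = 9.412e+07 → L_total = 10·log₁₀(9.412e+07) = 79.74 dB(A).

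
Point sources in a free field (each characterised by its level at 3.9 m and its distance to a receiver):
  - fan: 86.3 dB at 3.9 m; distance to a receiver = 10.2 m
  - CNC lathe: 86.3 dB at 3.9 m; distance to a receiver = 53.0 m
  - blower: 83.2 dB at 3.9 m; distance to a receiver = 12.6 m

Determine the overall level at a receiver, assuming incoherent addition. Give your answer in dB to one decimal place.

Propagate each source to the receiver with L = L_ref − 20·log₁₀(r/r_ref), then add intensities.
fan: 86.3 − 20·log₁₀(10.2/3.9) = 86.3 − 8.35 = 77.95 dB.
CNC lathe: 86.3 − 20·log₁₀(53.0/3.9) = 86.3 − 22.66 = 63.64 dB.
blower: 83.2 − 20·log₁₀(12.6/3.9) = 83.2 − 10.19 = 73.01 dB.
Σ 10^(L/10) = 8.469e+07 → L_total = 10·log₁₀(8.469e+07) = 79.28 dB.

79.3 dB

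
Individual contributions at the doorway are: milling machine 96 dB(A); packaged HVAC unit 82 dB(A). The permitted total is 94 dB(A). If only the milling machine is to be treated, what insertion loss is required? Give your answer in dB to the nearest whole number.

2 dB

Fixed contribution from the other source: Σ 10^(L/10) = 10^(82/10) = 1.585e+08 (82.00 dB(A)).
The limit corresponds to 10^(94/10) = 2.512e+09; subtracting the fixed part leaves 2.353e+09 for the milling machine, i.e. 93.72 dB(A).
So the milling machine must be reduced from 96 to 93.72 dB(A): IL = 2.28 dB.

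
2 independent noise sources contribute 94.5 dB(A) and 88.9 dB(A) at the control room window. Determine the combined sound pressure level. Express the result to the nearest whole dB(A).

For uncorrelated sources the intensities add, so convert each level to linear form, sum, and take 10·log₁₀ of the total.
Σ 10^(L/10) = 10^(94.5/10) + 10^(88.9/10) = 3.595e+09.
L_total = 10·log₁₀(3.595e+09) = 95.56 dB(A).

96 dB(A)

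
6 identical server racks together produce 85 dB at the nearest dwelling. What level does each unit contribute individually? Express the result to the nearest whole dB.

77 dB

6 equal contributions raise the level by 10·log₁₀ 6 = 7.782 dB, so each unit alone gives 85 − 7.782.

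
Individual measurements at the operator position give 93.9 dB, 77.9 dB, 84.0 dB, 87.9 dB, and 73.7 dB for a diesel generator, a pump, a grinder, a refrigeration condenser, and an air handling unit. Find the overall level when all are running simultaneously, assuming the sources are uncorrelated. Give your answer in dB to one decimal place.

Incoherent sources combine by intensity addition: L_total = 10·log₁₀(Σ 10^(L_i/10)).
Σ 10^(L/10) = 10^(93.9/10) + 10^(77.9/10) + 10^(84.0/10) + 10^(87.9/10) + 10^(73.7/10) = 3.408e+09.
L_total = 10·log₁₀(3.408e+09) = 95.32 dB.

95.3 dB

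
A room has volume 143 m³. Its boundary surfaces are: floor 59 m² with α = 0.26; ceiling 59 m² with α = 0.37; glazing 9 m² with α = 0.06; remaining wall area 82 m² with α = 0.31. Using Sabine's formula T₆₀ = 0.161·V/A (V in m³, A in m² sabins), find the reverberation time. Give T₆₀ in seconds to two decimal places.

0.36 s

Summing Sᵢαᵢ: 59·0.26 + 59·0.37 + 9·0.06 + 82·0.31 = 63.13 m².
T₆₀ = 0.161·V/A = 0.161·143/63.13 = 0.365 s.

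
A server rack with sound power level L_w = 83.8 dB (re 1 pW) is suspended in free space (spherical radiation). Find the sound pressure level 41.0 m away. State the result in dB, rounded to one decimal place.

L_p = L_w − 10·log₁₀(4π·r²) with r = 41.0 m.
4π·r² = 2.112e+04 m², 10·log₁₀ of that is 43.248 dB.
L_p = 83.8 − 43.248 = 40.55 dB.

40.6 dB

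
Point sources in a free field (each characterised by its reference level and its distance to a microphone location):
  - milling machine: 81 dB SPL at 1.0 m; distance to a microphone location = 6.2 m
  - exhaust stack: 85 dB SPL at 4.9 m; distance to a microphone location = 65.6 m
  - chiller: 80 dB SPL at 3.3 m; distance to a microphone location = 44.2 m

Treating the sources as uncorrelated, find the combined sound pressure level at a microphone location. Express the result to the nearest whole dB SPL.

First find each source's level at the receiver (point-source: −20·log₁₀(r/r_ref)), then combine on an intensity basis.
milling machine: 81 − 20·log₁₀(6.2/1.0) = 81 − 15.85 = 65.15 dB SPL.
exhaust stack: 85 − 20·log₁₀(65.6/4.9) = 85 − 22.53 = 62.47 dB SPL.
chiller: 80 − 20·log₁₀(44.2/3.3) = 80 − 22.54 = 57.46 dB SPL.
Σ 10^(L/10) = 5.597e+06 → L_total = 10·log₁₀(5.597e+06) = 67.48 dB SPL.

67 dB SPL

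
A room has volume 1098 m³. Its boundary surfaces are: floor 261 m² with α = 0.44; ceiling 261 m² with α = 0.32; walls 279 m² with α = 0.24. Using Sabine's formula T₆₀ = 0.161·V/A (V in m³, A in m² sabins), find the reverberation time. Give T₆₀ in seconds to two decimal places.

Summing Sᵢαᵢ: 261·0.44 + 261·0.32 + 279·0.24 = 265.32 m².
T₆₀ = 0.161·V/A = 0.161·1098/265.32 = 0.666 s.

0.67 s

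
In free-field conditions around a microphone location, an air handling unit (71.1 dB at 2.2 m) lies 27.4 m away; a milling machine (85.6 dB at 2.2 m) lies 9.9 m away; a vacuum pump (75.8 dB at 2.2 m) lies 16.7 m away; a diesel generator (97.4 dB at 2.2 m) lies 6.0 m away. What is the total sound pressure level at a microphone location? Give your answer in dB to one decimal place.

88.8 dB

Propagate each source to the receiver with L = L_ref − 20·log₁₀(r/r_ref), then add intensities.
air handling unit: 71.1 − 20·log₁₀(27.4/2.2) = 71.1 − 21.91 = 49.19 dB.
milling machine: 85.6 − 20·log₁₀(9.9/2.2) = 85.6 − 13.06 = 72.54 dB.
vacuum pump: 75.8 − 20·log₁₀(16.7/2.2) = 75.8 − 17.61 = 58.19 dB.
diesel generator: 97.4 − 20·log₁₀(6.0/2.2) = 97.4 − 8.71 = 88.69 dB.
Σ 10^(L/10) = 7.575e+08 → L_total = 10·log₁₀(7.575e+08) = 88.79 dB.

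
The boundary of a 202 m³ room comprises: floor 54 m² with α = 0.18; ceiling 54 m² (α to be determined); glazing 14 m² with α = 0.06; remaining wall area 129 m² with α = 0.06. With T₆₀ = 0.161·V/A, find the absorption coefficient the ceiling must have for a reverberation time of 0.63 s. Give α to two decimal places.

A = 0.161·V/T₆₀ = 0.161·202/0.63 = 51.62 m² sabins.
Absorption from the other surfaces = 54·0.18 + 14·0.06 + 129·0.06 = 18.30 m², so the ceiling must supply 33.32 m² over 54 m².
α = 33.32/54 = 0.617.

0.62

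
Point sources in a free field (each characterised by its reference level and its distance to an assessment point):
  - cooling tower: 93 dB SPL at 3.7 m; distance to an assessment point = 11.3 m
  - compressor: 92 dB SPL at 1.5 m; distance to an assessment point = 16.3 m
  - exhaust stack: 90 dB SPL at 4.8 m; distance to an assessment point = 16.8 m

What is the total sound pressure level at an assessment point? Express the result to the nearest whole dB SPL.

Propagate each source to the receiver with L = L_ref − 20·log₁₀(r/r_ref), then add intensities.
cooling tower: 93 − 20·log₁₀(11.3/3.7) = 93 − 9.70 = 83.30 dB SPL.
compressor: 92 − 20·log₁₀(16.3/1.5) = 92 − 20.72 = 71.28 dB SPL.
exhaust stack: 90 − 20·log₁₀(16.8/4.8) = 90 − 10.88 = 79.12 dB SPL.
Σ 10^(L/10) = 3.090e+08 → L_total = 10·log₁₀(3.090e+08) = 84.90 dB SPL.

85 dB SPL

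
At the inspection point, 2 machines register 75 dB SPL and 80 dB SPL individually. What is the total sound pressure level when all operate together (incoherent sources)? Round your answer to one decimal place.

81.2 dB SPL

For uncorrelated sources the intensities add, so convert each level to linear form, sum, and take 10·log₁₀ of the total.
Σ 10^(L/10) = 10^(75/10) + 10^(80/10) = 1.316e+08.
L_total = 10·log₁₀(1.316e+08) = 81.19 dB SPL.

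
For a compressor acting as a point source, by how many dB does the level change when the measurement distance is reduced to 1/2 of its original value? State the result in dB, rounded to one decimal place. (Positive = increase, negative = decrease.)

+6.0 dB

Point-source spreading: ΔL = −20·log₁₀(r₂/r₁).
ΔL = −20·log₁₀(0.5) = +6.02 dB.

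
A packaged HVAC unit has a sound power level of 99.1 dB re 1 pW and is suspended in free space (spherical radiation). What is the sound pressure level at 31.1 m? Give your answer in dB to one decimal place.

58.3 dB

The power spreads over a sphere of area 4π·r², so L_p = L_w − 10·log₁₀(4π·r²).
4π·r² = 1.215e+04 m², 10·log₁₀ of that is 40.847 dB.
L_p = 99.1 − 40.847 = 58.25 dB.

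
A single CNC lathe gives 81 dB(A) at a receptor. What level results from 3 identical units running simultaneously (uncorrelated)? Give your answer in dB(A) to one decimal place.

With 3 equal, uncorrelated contributions the intensity is 3× that of one unit, giving a rise of 10·log₁₀ 3.
L_total = 81 + 10·log₁₀(3) = 81 + 4.771 = 85.77 dB(A).

85.8 dB(A)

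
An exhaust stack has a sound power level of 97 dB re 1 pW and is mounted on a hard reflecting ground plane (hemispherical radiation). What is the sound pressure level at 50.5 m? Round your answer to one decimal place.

The power spreads over a hemisphere of area 2π·r², so L_p = L_w − 10·log₁₀(2π·r²).
2π·r² = 1.602e+04 m², 10·log₁₀ of that is 42.048 dB.
L_p = 97 − 42.048 = 54.95 dB.

55.0 dB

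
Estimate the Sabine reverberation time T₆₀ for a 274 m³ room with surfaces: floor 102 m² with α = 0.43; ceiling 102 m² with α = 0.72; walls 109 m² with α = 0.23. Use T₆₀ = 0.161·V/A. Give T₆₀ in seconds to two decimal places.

0.31 s

A = Σ Sᵢαᵢ = 102·0.43 + 102·0.72 + 109·0.23 = 142.37 m².
T₆₀ = 0.161·V/A = 0.161·274/142.37 = 0.310 s.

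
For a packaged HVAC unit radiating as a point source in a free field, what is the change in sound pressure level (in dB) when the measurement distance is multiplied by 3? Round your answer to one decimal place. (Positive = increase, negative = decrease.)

-9.5 dB

A point source loses 6 dB per doubling of distance; generally ΔL = −20·log₁₀(r₂/r₁).
ΔL = −20·log₁₀(3) = -9.54 dB.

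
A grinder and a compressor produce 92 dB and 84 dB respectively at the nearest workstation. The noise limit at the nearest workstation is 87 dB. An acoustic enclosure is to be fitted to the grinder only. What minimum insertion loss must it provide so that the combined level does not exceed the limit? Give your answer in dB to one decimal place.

8.0 dB

The untreated sources together contribute 10^(84/10) = 2.512e+08, i.e. 84.00 dB.
To meet 87 dB overall, the treated grinder may contribute at most 10^(87/10) − 2.512e+08 = 2.500e+08, i.e. 83.98 dB.
So the grinder must be reduced from 92 to 83.98 dB: IL = 8.02 dB.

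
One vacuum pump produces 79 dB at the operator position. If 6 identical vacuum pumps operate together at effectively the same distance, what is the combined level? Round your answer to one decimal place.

86.8 dB

With 6 equal, uncorrelated contributions the intensity is 6× that of one unit, giving a rise of 10·log₁₀ 6.
L_total = 79 + 10·log₁₀(6) = 79 + 7.782 = 86.78 dB.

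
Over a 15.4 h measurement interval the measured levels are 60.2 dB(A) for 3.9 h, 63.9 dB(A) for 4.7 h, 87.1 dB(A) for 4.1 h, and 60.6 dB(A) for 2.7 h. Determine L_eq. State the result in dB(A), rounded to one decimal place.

The energy average is taken in the linear domain: L_eq = 10·log₁₀[(Σ tᵢ·10^(Lᵢ/10))/T], T = 15.4 h.
Σ tᵢ·10^(Lᵢ/10) = 3.9·10^(60.2/10) + 4.7·10^(63.9/10) + 4.1·10^(87.1/10) + 2.7·10^(60.6/10) = 2.121e+09.
L_eq = 10·log₁₀(2.121e+09/15.4) = 81.39 dB(A).

81.4 dB(A)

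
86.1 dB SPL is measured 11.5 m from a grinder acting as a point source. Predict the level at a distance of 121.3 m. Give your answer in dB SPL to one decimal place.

Point-source attenuation: ΔL = 20·log₁₀(r₂/r₁) = 20·log₁₀(121.3/11.5) = 20.463 dB.
L₂ = 86.1 − 20·log₁₀(121.3/11.5) = 86.1 − 20.463 = 65.64 dB SPL.

65.6 dB SPL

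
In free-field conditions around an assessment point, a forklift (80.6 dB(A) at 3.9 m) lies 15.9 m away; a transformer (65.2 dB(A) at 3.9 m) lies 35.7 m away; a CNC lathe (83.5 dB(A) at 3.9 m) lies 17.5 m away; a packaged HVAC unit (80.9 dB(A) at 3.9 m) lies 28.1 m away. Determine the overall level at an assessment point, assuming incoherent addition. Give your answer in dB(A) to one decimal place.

73.1 dB(A)

Apply inverse-square spreading to bring every level to the receiver, then sum 10^(L/10).
forklift: 80.6 − 20·log₁₀(15.9/3.9) = 80.6 − 12.21 = 68.39 dB(A).
transformer: 65.2 − 20·log₁₀(35.7/3.9) = 65.2 − 19.23 = 45.97 dB(A).
CNC lathe: 83.5 − 20·log₁₀(17.5/3.9) = 83.5 − 13.04 = 70.46 dB(A).
packaged HVAC unit: 80.9 − 20·log₁₀(28.1/3.9) = 80.9 − 17.15 = 63.75 dB(A).
Σ 10^(L/10) = 2.044e+07 → L_total = 10·log₁₀(2.044e+07) = 73.10 dB(A).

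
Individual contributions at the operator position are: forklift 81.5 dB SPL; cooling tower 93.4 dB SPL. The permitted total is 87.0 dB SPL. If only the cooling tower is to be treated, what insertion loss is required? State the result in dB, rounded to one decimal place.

7.8 dB

Fixed contribution from the other source: Σ 10^(L/10) = 10^(81.5/10) = 1.413e+08 (81.50 dB SPL).
The limit corresponds to 10^(87.0/10) = 5.012e+08; subtracting the fixed part leaves 3.599e+08 for the cooling tower, i.e. 85.56 dB SPL.
So the cooling tower must be reduced from 93.4 to 85.56 dB SPL: IL = 7.84 dB.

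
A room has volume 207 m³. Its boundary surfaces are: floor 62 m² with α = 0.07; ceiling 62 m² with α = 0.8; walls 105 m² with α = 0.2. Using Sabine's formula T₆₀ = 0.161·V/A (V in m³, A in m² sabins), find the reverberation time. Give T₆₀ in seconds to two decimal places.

0.44 s

Total absorption A = 62·0.07 + 62·0.8 + 105·0.2 = 74.94 m² sabins.
T₆₀ = 0.161·V/A = 0.161·207/74.94 = 0.445 s.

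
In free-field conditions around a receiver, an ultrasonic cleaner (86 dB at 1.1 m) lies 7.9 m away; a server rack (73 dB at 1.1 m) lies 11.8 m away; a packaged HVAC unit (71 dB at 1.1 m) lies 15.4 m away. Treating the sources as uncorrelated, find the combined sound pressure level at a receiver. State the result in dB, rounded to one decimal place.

69.0 dB

First find each source's level at the receiver (point-source: −20·log₁₀(r/r_ref)), then combine on an intensity basis.
ultrasonic cleaner: 86 − 20·log₁₀(7.9/1.1) = 86 − 17.12 = 68.88 dB.
server rack: 73 − 20·log₁₀(11.8/1.1) = 73 − 20.61 = 52.39 dB.
packaged HVAC unit: 71 − 20·log₁₀(15.4/1.1) = 71 − 22.92 = 48.08 dB.
Σ 10^(L/10) = 7.956e+06 → L_total = 10·log₁₀(7.956e+06) = 69.01 dB.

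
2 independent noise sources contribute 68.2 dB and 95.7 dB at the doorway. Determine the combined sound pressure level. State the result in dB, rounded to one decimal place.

95.7 dB

For uncorrelated sources the intensities add, so convert each level to linear form, sum, and take 10·log₁₀ of the total.
Σ 10^(L/10) = 10^(68.2/10) + 10^(95.7/10) = 3.722e+09.
L_total = 10·log₁₀(3.722e+09) = 95.71 dB.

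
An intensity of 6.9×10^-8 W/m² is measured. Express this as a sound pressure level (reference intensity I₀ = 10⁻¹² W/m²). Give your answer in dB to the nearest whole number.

I/I₀ = 6.9×10^-8/10⁻¹² = 6.9×10^4, and L = 10·log₁₀(I/I₀).
L = 10·(0.8388 + 4) = 48.39 dB.

48 dB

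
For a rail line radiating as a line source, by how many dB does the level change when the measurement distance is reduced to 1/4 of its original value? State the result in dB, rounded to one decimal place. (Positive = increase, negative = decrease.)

Line-source spreading: ΔL = −10·log₁₀(r₂/r₁).
ΔL = −10·log₁₀(0.25) = +6.02 dB.

+6.0 dB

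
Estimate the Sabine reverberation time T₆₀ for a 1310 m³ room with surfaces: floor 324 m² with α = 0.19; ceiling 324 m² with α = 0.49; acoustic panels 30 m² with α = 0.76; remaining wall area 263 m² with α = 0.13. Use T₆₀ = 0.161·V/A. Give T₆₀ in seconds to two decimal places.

0.76 s

Total absorption A = 324·0.19 + 324·0.49 + 30·0.76 + 263·0.13 = 277.31 m² sabins.
T₆₀ = 0.161 × 1310 / 277.31 = 0.761 s.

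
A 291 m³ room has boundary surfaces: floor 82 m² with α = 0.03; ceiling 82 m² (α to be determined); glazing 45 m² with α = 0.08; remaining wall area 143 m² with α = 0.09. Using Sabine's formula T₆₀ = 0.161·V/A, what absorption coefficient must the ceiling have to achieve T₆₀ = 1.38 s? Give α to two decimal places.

0.18

A = 0.161·V/T₆₀ = 0.161·291/1.38 = 33.95 m² sabins.
Absorption from the other surfaces = 82·0.03 + 45·0.08 + 143·0.09 = 18.93 m², so the ceiling must supply 15.02 m² over 82 m².
α = 15.02/82 = 0.183.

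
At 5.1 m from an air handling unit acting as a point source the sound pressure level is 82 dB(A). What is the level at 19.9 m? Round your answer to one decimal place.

70.2 dB(A)

Point-source attenuation: ΔL = 20·log₁₀(r₂/r₁) = 20·log₁₀(19.9/5.1) = 11.826 dB.
L₂ = 82 − 20·log₁₀(19.9/5.1) = 82 − 11.826 = 70.17 dB(A).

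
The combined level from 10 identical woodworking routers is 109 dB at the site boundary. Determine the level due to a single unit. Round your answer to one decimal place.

10 equal contributions raise the level by 10·log₁₀ 10 = 10.000 dB, so each unit alone gives 109 − 10.000.

99.0 dB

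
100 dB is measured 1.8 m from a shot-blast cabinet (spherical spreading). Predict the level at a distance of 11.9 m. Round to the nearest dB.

Point-source attenuation: ΔL = 20·log₁₀(r₂/r₁) = 20·log₁₀(11.9/1.8) = 16.405 dB.
L₂ = 100 − 20·log₁₀(11.9/1.8) = 100 − 16.405 = 83.59 dB.

84 dB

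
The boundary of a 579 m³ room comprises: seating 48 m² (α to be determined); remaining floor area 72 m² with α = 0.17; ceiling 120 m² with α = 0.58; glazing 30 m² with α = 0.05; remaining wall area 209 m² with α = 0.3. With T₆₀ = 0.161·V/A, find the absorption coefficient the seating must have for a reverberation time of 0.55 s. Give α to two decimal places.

0.49

From T₆₀ = 0.161·V/A, the target T₆₀ = 0.55 s needs A = 0.161·579/0.55 = 169.49 m².
Absorption from the other surfaces = 72·0.17 + 120·0.58 + 30·0.05 + 209·0.3 = 146.04 m², so the seating must supply 23.45 m² over 48 m².
α = 23.45/48 = 0.489.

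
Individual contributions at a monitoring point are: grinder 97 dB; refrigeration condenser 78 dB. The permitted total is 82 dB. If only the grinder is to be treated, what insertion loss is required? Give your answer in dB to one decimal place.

17.2 dB

The untreated sources together contribute 10^(78/10) = 6.310e+07, i.e. 78.00 dB.
The limit corresponds to 10^(82/10) = 1.585e+08; subtracting the fixed part leaves 9.539e+07 for the grinder, i.e. 79.80 dB.
Required insertion loss = 97 − 79.80 = 17.20 dB.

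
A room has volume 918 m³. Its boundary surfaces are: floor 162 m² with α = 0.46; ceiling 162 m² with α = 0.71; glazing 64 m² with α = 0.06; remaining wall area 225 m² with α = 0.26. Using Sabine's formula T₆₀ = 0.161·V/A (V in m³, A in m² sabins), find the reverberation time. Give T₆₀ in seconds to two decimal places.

0.59 s

Total absorption A = 162·0.46 + 162·0.71 + 64·0.06 + 225·0.26 = 251.88 m² sabins.
T₆₀ = 0.161 × 918 / 251.88 = 0.587 s.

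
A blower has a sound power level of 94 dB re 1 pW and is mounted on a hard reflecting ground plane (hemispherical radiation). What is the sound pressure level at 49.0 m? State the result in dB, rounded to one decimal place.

52.2 dB

The power spreads over a hemisphere of area 2π·r², so L_p = L_w − 10·log₁₀(2π·r²).
2π·r² = 1.509e+04 m², 10·log₁₀ of that is 41.786 dB.
L_p = 94 − 41.786 = 52.21 dB.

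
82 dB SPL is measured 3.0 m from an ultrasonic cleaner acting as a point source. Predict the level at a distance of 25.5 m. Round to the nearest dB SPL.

63 dB SPL

Spherical spreading from a point source gives a 20·log₁₀(r₂/r₁) drop.
L₂ = 82 − 20·log₁₀(25.5/3.0) = 82 − 18.588 = 63.41 dB SPL.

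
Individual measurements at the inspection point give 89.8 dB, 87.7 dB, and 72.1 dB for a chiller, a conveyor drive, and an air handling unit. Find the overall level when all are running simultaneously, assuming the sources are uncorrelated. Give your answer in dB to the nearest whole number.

92 dB

For uncorrelated sources the intensities add, so convert each level to linear form, sum, and take 10·log₁₀ of the total.
Σ 10^(L/10) = 10^(89.8/10) + 10^(87.7/10) + 10^(72.1/10) = 1.560e+09.
L_total = 10·log₁₀(1.560e+09) = 91.93 dB.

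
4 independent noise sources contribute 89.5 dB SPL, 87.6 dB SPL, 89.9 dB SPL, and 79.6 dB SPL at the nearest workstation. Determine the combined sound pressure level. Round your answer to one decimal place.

94.0 dB SPL

Incoherent sources combine by intensity addition: L_total = 10·log₁₀(Σ 10^(L_i/10)).
Σ 10^(L/10) = 10^(89.5/10) + 10^(87.6/10) + 10^(89.9/10) + 10^(79.6/10) = 2.535e+09.
L_total = 10·log₁₀(2.535e+09) = 94.04 dB SPL.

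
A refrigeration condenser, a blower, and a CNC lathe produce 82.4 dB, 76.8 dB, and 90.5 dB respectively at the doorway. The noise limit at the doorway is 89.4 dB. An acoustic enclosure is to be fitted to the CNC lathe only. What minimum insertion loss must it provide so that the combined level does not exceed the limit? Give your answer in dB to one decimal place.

2.4 dB

The untreated sources together contribute 10^(82.4/10) + 10^(76.8/10) = 2.216e+08, i.e. 83.46 dB.
To meet 89.4 dB overall, the treated CNC lathe may contribute at most 10^(89.4/10) − 2.216e+08 = 6.493e+08, i.e. 88.12 dB.
So the CNC lathe must be reduced from 90.5 to 88.12 dB: IL = 2.38 dB.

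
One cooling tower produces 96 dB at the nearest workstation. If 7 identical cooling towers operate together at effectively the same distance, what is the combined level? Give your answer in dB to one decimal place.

With 7 equal, uncorrelated contributions the intensity is 7× that of one unit, giving a rise of 10·log₁₀ 7.
L_total = 96 + 10·log₁₀(7) = 96 + 8.451 = 104.45 dB.

104.5 dB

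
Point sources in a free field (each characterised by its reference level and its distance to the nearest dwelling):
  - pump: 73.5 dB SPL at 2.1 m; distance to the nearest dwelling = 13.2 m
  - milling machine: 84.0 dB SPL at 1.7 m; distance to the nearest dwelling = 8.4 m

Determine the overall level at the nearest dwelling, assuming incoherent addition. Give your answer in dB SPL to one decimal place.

70.4 dB SPL

First find each source's level at the receiver (point-source: −20·log₁₀(r/r_ref)), then combine on an intensity basis.
pump: 73.5 − 20·log₁₀(13.2/2.1) = 73.5 − 15.97 = 57.53 dB SPL.
milling machine: 84.0 − 20·log₁₀(8.4/1.7) = 84.0 − 13.88 = 70.12 dB SPL.
Σ 10^(L/10) = 1.085e+07 → L_total = 10·log₁₀(1.085e+07) = 70.36 dB SPL.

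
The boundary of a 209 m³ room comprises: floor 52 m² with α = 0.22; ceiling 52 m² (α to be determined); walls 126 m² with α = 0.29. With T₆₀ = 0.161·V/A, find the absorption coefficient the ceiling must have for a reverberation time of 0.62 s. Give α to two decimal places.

0.12

From T₆₀ = 0.161·V/A, the target T₆₀ = 0.62 s needs A = 0.161·209/0.62 = 54.27 m².
Absorption from the other surfaces = 52·0.22 + 126·0.29 = 47.98 m², so the ceiling must supply 6.29 m² over 52 m².
α = 6.29/52 = 0.121.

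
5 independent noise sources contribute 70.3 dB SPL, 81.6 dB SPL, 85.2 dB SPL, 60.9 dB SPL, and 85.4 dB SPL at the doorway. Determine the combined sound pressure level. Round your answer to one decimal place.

Incoherent sources combine by intensity addition: L_total = 10·log₁₀(Σ 10^(L_i/10)).
Σ 10^(L/10) = 10^(70.3/10) + 10^(81.6/10) + 10^(85.2/10) + 10^(60.9/10) + 10^(85.4/10) = 8.344e+08.
L_total = 10·log₁₀(8.344e+08) = 89.21 dB SPL.

89.2 dB SPL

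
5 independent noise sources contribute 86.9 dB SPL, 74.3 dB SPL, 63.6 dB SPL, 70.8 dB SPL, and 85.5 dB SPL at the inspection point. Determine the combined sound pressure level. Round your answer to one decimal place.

89.5 dB SPL

Incoherent sources combine by intensity addition: L_total = 10·log₁₀(Σ 10^(L_i/10)).
Σ 10^(L/10) = 10^(86.9/10) + 10^(74.3/10) + 10^(63.6/10) + 10^(70.8/10) + 10^(85.5/10) = 8.858e+08.
L_total = 10·log₁₀(8.858e+08) = 89.47 dB SPL.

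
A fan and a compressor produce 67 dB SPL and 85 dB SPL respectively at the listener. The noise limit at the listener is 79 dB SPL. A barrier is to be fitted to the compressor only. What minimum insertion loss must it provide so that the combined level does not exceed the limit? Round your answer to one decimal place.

6.3 dB

Everything except the compressor sums to 10^(67/10) = 5.012e+06 in linear terms, 67.00 dB SPL.
The limit corresponds to 10^(79/10) = 7.943e+07; subtracting the fixed part leaves 7.442e+07 for the compressor, i.e. 78.72 dB SPL.
Required insertion loss = 85 − 78.72 = 6.28 dB.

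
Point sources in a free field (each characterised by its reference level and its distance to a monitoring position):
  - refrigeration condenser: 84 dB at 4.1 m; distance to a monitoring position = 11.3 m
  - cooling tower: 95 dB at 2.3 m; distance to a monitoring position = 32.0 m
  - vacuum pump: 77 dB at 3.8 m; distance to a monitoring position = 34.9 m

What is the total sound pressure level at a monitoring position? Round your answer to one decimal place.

77.0 dB

First find each source's level at the receiver (point-source: −20·log₁₀(r/r_ref)), then combine on an intensity basis.
refrigeration condenser: 84 − 20·log₁₀(11.3/4.1) = 84 − 8.81 = 75.19 dB.
cooling tower: 95 − 20·log₁₀(32.0/2.3) = 95 − 22.87 = 72.13 dB.
vacuum pump: 77 − 20·log₁₀(34.9/3.8) = 77 − 19.26 = 57.74 dB.
Σ 10^(L/10) = 5.000e+07 → L_total = 10·log₁₀(5.000e+07) = 76.99 dB.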